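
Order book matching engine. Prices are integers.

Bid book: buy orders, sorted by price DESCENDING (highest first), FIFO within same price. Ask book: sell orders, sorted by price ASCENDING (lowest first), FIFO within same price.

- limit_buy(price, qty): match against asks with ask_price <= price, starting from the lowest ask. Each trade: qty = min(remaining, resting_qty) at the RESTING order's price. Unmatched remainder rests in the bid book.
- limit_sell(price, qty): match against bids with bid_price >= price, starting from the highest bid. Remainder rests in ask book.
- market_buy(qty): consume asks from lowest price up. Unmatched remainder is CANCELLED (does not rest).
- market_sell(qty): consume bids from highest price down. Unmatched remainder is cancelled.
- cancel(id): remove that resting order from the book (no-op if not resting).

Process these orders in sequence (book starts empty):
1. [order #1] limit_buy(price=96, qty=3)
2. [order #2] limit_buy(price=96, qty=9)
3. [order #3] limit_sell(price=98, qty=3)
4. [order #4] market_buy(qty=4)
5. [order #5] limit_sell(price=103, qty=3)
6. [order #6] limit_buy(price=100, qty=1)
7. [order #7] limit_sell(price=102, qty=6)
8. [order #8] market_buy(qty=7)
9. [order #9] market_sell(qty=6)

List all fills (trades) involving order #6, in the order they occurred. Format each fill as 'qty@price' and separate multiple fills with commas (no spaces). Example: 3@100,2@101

Answer: 1@100

Derivation:
After op 1 [order #1] limit_buy(price=96, qty=3): fills=none; bids=[#1:3@96] asks=[-]
After op 2 [order #2] limit_buy(price=96, qty=9): fills=none; bids=[#1:3@96 #2:9@96] asks=[-]
After op 3 [order #3] limit_sell(price=98, qty=3): fills=none; bids=[#1:3@96 #2:9@96] asks=[#3:3@98]
After op 4 [order #4] market_buy(qty=4): fills=#4x#3:3@98; bids=[#1:3@96 #2:9@96] asks=[-]
After op 5 [order #5] limit_sell(price=103, qty=3): fills=none; bids=[#1:3@96 #2:9@96] asks=[#5:3@103]
After op 6 [order #6] limit_buy(price=100, qty=1): fills=none; bids=[#6:1@100 #1:3@96 #2:9@96] asks=[#5:3@103]
After op 7 [order #7] limit_sell(price=102, qty=6): fills=none; bids=[#6:1@100 #1:3@96 #2:9@96] asks=[#7:6@102 #5:3@103]
After op 8 [order #8] market_buy(qty=7): fills=#8x#7:6@102 #8x#5:1@103; bids=[#6:1@100 #1:3@96 #2:9@96] asks=[#5:2@103]
After op 9 [order #9] market_sell(qty=6): fills=#6x#9:1@100 #1x#9:3@96 #2x#9:2@96; bids=[#2:7@96] asks=[#5:2@103]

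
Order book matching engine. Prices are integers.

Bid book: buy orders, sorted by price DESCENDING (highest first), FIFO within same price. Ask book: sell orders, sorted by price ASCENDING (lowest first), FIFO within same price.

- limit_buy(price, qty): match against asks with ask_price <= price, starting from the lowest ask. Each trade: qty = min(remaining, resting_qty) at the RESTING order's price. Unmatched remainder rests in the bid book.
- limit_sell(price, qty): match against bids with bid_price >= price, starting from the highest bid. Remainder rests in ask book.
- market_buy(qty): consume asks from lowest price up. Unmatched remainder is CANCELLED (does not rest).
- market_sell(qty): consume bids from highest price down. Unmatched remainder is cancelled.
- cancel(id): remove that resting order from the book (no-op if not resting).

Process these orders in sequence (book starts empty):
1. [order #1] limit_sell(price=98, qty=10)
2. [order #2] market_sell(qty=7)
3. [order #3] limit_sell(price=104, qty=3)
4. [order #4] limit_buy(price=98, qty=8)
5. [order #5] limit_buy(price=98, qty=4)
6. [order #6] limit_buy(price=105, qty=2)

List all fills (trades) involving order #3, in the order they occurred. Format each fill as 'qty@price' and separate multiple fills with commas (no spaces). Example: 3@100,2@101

After op 1 [order #1] limit_sell(price=98, qty=10): fills=none; bids=[-] asks=[#1:10@98]
After op 2 [order #2] market_sell(qty=7): fills=none; bids=[-] asks=[#1:10@98]
After op 3 [order #3] limit_sell(price=104, qty=3): fills=none; bids=[-] asks=[#1:10@98 #3:3@104]
After op 4 [order #4] limit_buy(price=98, qty=8): fills=#4x#1:8@98; bids=[-] asks=[#1:2@98 #3:3@104]
After op 5 [order #5] limit_buy(price=98, qty=4): fills=#5x#1:2@98; bids=[#5:2@98] asks=[#3:3@104]
After op 6 [order #6] limit_buy(price=105, qty=2): fills=#6x#3:2@104; bids=[#5:2@98] asks=[#3:1@104]

Answer: 2@104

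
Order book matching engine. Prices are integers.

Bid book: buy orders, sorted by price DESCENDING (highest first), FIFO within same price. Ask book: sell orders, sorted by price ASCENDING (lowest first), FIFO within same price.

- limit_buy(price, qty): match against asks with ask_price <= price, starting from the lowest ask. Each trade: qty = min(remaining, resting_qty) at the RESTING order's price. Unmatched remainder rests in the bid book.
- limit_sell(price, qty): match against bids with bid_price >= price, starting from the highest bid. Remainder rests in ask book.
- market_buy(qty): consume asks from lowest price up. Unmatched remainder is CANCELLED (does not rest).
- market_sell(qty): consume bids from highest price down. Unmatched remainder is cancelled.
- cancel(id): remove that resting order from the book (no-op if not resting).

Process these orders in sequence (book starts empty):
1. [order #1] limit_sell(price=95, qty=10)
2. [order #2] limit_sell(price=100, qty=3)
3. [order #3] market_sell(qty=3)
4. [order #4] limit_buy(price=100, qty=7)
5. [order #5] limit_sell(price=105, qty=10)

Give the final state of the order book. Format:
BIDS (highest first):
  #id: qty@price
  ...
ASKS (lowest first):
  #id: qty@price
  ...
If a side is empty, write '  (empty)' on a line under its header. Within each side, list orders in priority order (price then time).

After op 1 [order #1] limit_sell(price=95, qty=10): fills=none; bids=[-] asks=[#1:10@95]
After op 2 [order #2] limit_sell(price=100, qty=3): fills=none; bids=[-] asks=[#1:10@95 #2:3@100]
After op 3 [order #3] market_sell(qty=3): fills=none; bids=[-] asks=[#1:10@95 #2:3@100]
After op 4 [order #4] limit_buy(price=100, qty=7): fills=#4x#1:7@95; bids=[-] asks=[#1:3@95 #2:3@100]
After op 5 [order #5] limit_sell(price=105, qty=10): fills=none; bids=[-] asks=[#1:3@95 #2:3@100 #5:10@105]

Answer: BIDS (highest first):
  (empty)
ASKS (lowest first):
  #1: 3@95
  #2: 3@100
  #5: 10@105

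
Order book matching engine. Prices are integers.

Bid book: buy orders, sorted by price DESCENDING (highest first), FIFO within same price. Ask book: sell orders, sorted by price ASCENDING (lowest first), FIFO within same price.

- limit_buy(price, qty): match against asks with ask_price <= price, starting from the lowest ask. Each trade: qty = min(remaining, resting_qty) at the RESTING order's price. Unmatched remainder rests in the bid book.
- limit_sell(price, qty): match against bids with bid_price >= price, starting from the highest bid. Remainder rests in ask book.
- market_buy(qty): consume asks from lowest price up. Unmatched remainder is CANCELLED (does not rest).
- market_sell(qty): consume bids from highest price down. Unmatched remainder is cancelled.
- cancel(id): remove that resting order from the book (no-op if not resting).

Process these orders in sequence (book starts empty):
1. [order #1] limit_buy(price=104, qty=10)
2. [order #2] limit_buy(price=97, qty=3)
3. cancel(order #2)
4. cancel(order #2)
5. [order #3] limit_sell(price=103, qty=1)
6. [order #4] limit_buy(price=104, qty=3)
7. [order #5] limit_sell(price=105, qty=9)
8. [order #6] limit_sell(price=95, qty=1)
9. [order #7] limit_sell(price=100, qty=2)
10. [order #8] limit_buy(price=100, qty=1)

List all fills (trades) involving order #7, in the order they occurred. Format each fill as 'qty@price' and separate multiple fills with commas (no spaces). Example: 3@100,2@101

After op 1 [order #1] limit_buy(price=104, qty=10): fills=none; bids=[#1:10@104] asks=[-]
After op 2 [order #2] limit_buy(price=97, qty=3): fills=none; bids=[#1:10@104 #2:3@97] asks=[-]
After op 3 cancel(order #2): fills=none; bids=[#1:10@104] asks=[-]
After op 4 cancel(order #2): fills=none; bids=[#1:10@104] asks=[-]
After op 5 [order #3] limit_sell(price=103, qty=1): fills=#1x#3:1@104; bids=[#1:9@104] asks=[-]
After op 6 [order #4] limit_buy(price=104, qty=3): fills=none; bids=[#1:9@104 #4:3@104] asks=[-]
After op 7 [order #5] limit_sell(price=105, qty=9): fills=none; bids=[#1:9@104 #4:3@104] asks=[#5:9@105]
After op 8 [order #6] limit_sell(price=95, qty=1): fills=#1x#6:1@104; bids=[#1:8@104 #4:3@104] asks=[#5:9@105]
After op 9 [order #7] limit_sell(price=100, qty=2): fills=#1x#7:2@104; bids=[#1:6@104 #4:3@104] asks=[#5:9@105]
After op 10 [order #8] limit_buy(price=100, qty=1): fills=none; bids=[#1:6@104 #4:3@104 #8:1@100] asks=[#5:9@105]

Answer: 2@104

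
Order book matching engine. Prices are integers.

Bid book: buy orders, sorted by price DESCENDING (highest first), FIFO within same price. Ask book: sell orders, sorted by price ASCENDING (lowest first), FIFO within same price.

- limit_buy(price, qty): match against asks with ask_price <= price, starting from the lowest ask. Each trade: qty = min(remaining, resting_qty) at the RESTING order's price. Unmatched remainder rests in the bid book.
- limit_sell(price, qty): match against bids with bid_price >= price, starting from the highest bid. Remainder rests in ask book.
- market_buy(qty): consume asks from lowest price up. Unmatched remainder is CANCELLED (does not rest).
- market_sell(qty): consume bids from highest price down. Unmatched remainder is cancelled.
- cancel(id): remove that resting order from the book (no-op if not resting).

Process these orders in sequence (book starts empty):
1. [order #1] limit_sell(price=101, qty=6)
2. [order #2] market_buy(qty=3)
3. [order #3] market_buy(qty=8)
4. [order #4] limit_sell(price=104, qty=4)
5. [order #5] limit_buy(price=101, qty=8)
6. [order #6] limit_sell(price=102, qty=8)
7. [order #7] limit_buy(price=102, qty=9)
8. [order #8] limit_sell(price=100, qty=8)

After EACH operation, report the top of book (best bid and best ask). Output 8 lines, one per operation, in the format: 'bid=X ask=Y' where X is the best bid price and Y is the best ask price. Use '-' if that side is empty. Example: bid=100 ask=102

Answer: bid=- ask=101
bid=- ask=101
bid=- ask=-
bid=- ask=104
bid=101 ask=104
bid=101 ask=102
bid=102 ask=104
bid=101 ask=104

Derivation:
After op 1 [order #1] limit_sell(price=101, qty=6): fills=none; bids=[-] asks=[#1:6@101]
After op 2 [order #2] market_buy(qty=3): fills=#2x#1:3@101; bids=[-] asks=[#1:3@101]
After op 3 [order #3] market_buy(qty=8): fills=#3x#1:3@101; bids=[-] asks=[-]
After op 4 [order #4] limit_sell(price=104, qty=4): fills=none; bids=[-] asks=[#4:4@104]
After op 5 [order #5] limit_buy(price=101, qty=8): fills=none; bids=[#5:8@101] asks=[#4:4@104]
After op 6 [order #6] limit_sell(price=102, qty=8): fills=none; bids=[#5:8@101] asks=[#6:8@102 #4:4@104]
After op 7 [order #7] limit_buy(price=102, qty=9): fills=#7x#6:8@102; bids=[#7:1@102 #5:8@101] asks=[#4:4@104]
After op 8 [order #8] limit_sell(price=100, qty=8): fills=#7x#8:1@102 #5x#8:7@101; bids=[#5:1@101] asks=[#4:4@104]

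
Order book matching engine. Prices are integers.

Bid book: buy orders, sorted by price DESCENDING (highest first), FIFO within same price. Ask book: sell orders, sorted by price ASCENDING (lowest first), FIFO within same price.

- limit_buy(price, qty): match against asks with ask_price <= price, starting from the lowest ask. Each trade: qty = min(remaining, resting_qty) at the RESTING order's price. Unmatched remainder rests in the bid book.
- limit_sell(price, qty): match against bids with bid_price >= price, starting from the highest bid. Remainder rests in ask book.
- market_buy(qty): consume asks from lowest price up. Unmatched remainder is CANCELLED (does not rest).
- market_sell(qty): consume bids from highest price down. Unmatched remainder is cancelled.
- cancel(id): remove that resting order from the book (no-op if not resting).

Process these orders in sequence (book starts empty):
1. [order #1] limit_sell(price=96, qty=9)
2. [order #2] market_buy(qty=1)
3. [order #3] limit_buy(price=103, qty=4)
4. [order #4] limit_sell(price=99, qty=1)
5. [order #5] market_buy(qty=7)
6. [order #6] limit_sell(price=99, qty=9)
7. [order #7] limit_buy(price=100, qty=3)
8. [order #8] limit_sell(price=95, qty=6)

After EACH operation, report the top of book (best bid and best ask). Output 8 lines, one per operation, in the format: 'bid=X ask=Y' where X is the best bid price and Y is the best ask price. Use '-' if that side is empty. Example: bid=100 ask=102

After op 1 [order #1] limit_sell(price=96, qty=9): fills=none; bids=[-] asks=[#1:9@96]
After op 2 [order #2] market_buy(qty=1): fills=#2x#1:1@96; bids=[-] asks=[#1:8@96]
After op 3 [order #3] limit_buy(price=103, qty=4): fills=#3x#1:4@96; bids=[-] asks=[#1:4@96]
After op 4 [order #4] limit_sell(price=99, qty=1): fills=none; bids=[-] asks=[#1:4@96 #4:1@99]
After op 5 [order #5] market_buy(qty=7): fills=#5x#1:4@96 #5x#4:1@99; bids=[-] asks=[-]
After op 6 [order #6] limit_sell(price=99, qty=9): fills=none; bids=[-] asks=[#6:9@99]
After op 7 [order #7] limit_buy(price=100, qty=3): fills=#7x#6:3@99; bids=[-] asks=[#6:6@99]
After op 8 [order #8] limit_sell(price=95, qty=6): fills=none; bids=[-] asks=[#8:6@95 #6:6@99]

Answer: bid=- ask=96
bid=- ask=96
bid=- ask=96
bid=- ask=96
bid=- ask=-
bid=- ask=99
bid=- ask=99
bid=- ask=95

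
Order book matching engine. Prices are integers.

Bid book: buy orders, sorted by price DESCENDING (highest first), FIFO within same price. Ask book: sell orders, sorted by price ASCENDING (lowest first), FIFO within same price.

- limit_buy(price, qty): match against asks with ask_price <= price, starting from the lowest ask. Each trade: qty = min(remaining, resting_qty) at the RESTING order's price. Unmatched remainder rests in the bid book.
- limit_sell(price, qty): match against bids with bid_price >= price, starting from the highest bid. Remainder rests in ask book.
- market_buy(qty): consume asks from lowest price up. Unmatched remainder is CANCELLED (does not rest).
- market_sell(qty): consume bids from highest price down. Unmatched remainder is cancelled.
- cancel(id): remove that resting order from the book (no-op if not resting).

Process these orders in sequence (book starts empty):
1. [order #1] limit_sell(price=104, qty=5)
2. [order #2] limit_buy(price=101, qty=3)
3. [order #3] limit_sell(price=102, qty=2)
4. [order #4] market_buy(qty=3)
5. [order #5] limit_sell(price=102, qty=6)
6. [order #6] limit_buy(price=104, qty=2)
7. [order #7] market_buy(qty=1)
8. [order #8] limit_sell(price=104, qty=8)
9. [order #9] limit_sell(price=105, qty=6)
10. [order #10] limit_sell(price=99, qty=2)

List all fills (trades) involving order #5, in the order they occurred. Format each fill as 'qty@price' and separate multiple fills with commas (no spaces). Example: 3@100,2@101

Answer: 2@102,1@102

Derivation:
After op 1 [order #1] limit_sell(price=104, qty=5): fills=none; bids=[-] asks=[#1:5@104]
After op 2 [order #2] limit_buy(price=101, qty=3): fills=none; bids=[#2:3@101] asks=[#1:5@104]
After op 3 [order #3] limit_sell(price=102, qty=2): fills=none; bids=[#2:3@101] asks=[#3:2@102 #1:5@104]
After op 4 [order #4] market_buy(qty=3): fills=#4x#3:2@102 #4x#1:1@104; bids=[#2:3@101] asks=[#1:4@104]
After op 5 [order #5] limit_sell(price=102, qty=6): fills=none; bids=[#2:3@101] asks=[#5:6@102 #1:4@104]
After op 6 [order #6] limit_buy(price=104, qty=2): fills=#6x#5:2@102; bids=[#2:3@101] asks=[#5:4@102 #1:4@104]
After op 7 [order #7] market_buy(qty=1): fills=#7x#5:1@102; bids=[#2:3@101] asks=[#5:3@102 #1:4@104]
After op 8 [order #8] limit_sell(price=104, qty=8): fills=none; bids=[#2:3@101] asks=[#5:3@102 #1:4@104 #8:8@104]
After op 9 [order #9] limit_sell(price=105, qty=6): fills=none; bids=[#2:3@101] asks=[#5:3@102 #1:4@104 #8:8@104 #9:6@105]
After op 10 [order #10] limit_sell(price=99, qty=2): fills=#2x#10:2@101; bids=[#2:1@101] asks=[#5:3@102 #1:4@104 #8:8@104 #9:6@105]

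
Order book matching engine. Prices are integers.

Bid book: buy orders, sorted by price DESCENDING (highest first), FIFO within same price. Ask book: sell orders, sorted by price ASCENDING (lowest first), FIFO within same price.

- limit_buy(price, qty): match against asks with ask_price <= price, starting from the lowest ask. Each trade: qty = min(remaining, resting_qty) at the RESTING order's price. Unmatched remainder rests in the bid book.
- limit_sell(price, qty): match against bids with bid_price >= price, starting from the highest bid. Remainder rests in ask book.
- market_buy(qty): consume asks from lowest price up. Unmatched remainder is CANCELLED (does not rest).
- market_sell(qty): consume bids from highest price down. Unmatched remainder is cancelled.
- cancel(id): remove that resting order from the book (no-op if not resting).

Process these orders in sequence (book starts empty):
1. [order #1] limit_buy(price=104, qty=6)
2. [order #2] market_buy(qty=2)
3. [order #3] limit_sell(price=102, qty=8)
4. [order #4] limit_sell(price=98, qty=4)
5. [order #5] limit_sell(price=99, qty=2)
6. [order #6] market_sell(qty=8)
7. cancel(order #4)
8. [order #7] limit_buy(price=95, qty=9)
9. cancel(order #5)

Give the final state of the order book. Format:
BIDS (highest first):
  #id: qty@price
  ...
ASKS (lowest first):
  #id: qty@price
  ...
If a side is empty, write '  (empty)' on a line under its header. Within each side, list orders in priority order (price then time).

Answer: BIDS (highest first):
  #7: 9@95
ASKS (lowest first):
  #3: 2@102

Derivation:
After op 1 [order #1] limit_buy(price=104, qty=6): fills=none; bids=[#1:6@104] asks=[-]
After op 2 [order #2] market_buy(qty=2): fills=none; bids=[#1:6@104] asks=[-]
After op 3 [order #3] limit_sell(price=102, qty=8): fills=#1x#3:6@104; bids=[-] asks=[#3:2@102]
After op 4 [order #4] limit_sell(price=98, qty=4): fills=none; bids=[-] asks=[#4:4@98 #3:2@102]
After op 5 [order #5] limit_sell(price=99, qty=2): fills=none; bids=[-] asks=[#4:4@98 #5:2@99 #3:2@102]
After op 6 [order #6] market_sell(qty=8): fills=none; bids=[-] asks=[#4:4@98 #5:2@99 #3:2@102]
After op 7 cancel(order #4): fills=none; bids=[-] asks=[#5:2@99 #3:2@102]
After op 8 [order #7] limit_buy(price=95, qty=9): fills=none; bids=[#7:9@95] asks=[#5:2@99 #3:2@102]
After op 9 cancel(order #5): fills=none; bids=[#7:9@95] asks=[#3:2@102]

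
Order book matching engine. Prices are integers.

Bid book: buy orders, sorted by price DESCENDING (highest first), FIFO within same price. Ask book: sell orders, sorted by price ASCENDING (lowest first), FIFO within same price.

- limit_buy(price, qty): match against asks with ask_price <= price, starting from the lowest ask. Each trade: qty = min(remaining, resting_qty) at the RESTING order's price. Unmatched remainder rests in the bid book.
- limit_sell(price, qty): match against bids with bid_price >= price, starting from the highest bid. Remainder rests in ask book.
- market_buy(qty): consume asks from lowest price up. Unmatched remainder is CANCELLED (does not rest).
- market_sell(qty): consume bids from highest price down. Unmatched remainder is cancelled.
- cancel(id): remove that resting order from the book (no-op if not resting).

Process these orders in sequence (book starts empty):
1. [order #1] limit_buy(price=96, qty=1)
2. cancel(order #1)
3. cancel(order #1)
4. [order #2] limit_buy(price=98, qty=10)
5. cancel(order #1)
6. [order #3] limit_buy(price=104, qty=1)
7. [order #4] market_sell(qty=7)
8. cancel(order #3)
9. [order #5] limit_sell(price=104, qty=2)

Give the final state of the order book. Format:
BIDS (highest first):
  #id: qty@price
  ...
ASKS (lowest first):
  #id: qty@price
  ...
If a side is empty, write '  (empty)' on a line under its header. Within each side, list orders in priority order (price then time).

Answer: BIDS (highest first):
  #2: 4@98
ASKS (lowest first):
  #5: 2@104

Derivation:
After op 1 [order #1] limit_buy(price=96, qty=1): fills=none; bids=[#1:1@96] asks=[-]
After op 2 cancel(order #1): fills=none; bids=[-] asks=[-]
After op 3 cancel(order #1): fills=none; bids=[-] asks=[-]
After op 4 [order #2] limit_buy(price=98, qty=10): fills=none; bids=[#2:10@98] asks=[-]
After op 5 cancel(order #1): fills=none; bids=[#2:10@98] asks=[-]
After op 6 [order #3] limit_buy(price=104, qty=1): fills=none; bids=[#3:1@104 #2:10@98] asks=[-]
After op 7 [order #4] market_sell(qty=7): fills=#3x#4:1@104 #2x#4:6@98; bids=[#2:4@98] asks=[-]
After op 8 cancel(order #3): fills=none; bids=[#2:4@98] asks=[-]
After op 9 [order #5] limit_sell(price=104, qty=2): fills=none; bids=[#2:4@98] asks=[#5:2@104]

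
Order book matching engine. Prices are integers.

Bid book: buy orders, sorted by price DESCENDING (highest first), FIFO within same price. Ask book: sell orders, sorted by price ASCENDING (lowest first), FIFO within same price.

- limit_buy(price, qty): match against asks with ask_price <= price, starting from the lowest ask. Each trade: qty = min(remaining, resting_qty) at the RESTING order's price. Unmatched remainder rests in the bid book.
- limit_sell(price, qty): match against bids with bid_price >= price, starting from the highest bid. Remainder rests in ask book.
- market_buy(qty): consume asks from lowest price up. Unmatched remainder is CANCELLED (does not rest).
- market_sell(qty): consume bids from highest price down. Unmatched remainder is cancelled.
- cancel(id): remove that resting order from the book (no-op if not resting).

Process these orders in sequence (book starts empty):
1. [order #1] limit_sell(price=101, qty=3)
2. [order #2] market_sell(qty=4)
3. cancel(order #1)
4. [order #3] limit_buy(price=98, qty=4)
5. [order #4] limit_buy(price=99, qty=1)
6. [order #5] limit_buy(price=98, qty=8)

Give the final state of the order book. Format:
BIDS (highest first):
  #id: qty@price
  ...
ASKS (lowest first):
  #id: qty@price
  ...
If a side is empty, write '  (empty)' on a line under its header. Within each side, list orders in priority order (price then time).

Answer: BIDS (highest first):
  #4: 1@99
  #3: 4@98
  #5: 8@98
ASKS (lowest first):
  (empty)

Derivation:
After op 1 [order #1] limit_sell(price=101, qty=3): fills=none; bids=[-] asks=[#1:3@101]
After op 2 [order #2] market_sell(qty=4): fills=none; bids=[-] asks=[#1:3@101]
After op 3 cancel(order #1): fills=none; bids=[-] asks=[-]
After op 4 [order #3] limit_buy(price=98, qty=4): fills=none; bids=[#3:4@98] asks=[-]
After op 5 [order #4] limit_buy(price=99, qty=1): fills=none; bids=[#4:1@99 #3:4@98] asks=[-]
After op 6 [order #5] limit_buy(price=98, qty=8): fills=none; bids=[#4:1@99 #3:4@98 #5:8@98] asks=[-]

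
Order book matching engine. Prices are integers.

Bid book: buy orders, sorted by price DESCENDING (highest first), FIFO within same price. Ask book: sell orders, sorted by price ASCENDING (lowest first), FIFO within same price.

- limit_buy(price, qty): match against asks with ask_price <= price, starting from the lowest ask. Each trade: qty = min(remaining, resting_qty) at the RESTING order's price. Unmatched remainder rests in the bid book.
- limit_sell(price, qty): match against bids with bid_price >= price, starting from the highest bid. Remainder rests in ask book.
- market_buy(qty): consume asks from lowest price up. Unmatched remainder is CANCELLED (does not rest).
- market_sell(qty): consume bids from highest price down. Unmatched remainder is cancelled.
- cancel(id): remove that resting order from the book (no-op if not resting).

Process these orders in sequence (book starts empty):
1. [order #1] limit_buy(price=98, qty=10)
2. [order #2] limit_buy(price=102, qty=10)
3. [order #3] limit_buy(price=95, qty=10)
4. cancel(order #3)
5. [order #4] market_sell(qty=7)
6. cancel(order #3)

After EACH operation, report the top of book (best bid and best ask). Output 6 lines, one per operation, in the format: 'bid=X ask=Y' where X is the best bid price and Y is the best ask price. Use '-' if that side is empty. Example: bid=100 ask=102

Answer: bid=98 ask=-
bid=102 ask=-
bid=102 ask=-
bid=102 ask=-
bid=102 ask=-
bid=102 ask=-

Derivation:
After op 1 [order #1] limit_buy(price=98, qty=10): fills=none; bids=[#1:10@98] asks=[-]
After op 2 [order #2] limit_buy(price=102, qty=10): fills=none; bids=[#2:10@102 #1:10@98] asks=[-]
After op 3 [order #3] limit_buy(price=95, qty=10): fills=none; bids=[#2:10@102 #1:10@98 #3:10@95] asks=[-]
After op 4 cancel(order #3): fills=none; bids=[#2:10@102 #1:10@98] asks=[-]
After op 5 [order #4] market_sell(qty=7): fills=#2x#4:7@102; bids=[#2:3@102 #1:10@98] asks=[-]
After op 6 cancel(order #3): fills=none; bids=[#2:3@102 #1:10@98] asks=[-]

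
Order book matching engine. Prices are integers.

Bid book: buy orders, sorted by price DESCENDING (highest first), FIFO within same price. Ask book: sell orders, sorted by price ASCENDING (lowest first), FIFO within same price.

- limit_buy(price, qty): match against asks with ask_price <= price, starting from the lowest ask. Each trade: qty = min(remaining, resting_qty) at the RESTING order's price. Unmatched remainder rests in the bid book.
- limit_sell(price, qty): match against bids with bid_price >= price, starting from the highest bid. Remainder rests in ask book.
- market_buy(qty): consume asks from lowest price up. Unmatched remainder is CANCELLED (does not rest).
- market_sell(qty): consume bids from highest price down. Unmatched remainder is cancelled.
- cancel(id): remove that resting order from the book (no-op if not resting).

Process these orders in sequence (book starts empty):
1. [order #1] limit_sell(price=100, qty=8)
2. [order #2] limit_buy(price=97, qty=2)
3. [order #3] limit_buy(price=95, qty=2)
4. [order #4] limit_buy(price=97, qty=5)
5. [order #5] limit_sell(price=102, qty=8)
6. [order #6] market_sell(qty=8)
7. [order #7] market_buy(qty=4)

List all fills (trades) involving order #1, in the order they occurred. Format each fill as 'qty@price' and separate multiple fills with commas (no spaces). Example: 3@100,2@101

After op 1 [order #1] limit_sell(price=100, qty=8): fills=none; bids=[-] asks=[#1:8@100]
After op 2 [order #2] limit_buy(price=97, qty=2): fills=none; bids=[#2:2@97] asks=[#1:8@100]
After op 3 [order #3] limit_buy(price=95, qty=2): fills=none; bids=[#2:2@97 #3:2@95] asks=[#1:8@100]
After op 4 [order #4] limit_buy(price=97, qty=5): fills=none; bids=[#2:2@97 #4:5@97 #3:2@95] asks=[#1:8@100]
After op 5 [order #5] limit_sell(price=102, qty=8): fills=none; bids=[#2:2@97 #4:5@97 #3:2@95] asks=[#1:8@100 #5:8@102]
After op 6 [order #6] market_sell(qty=8): fills=#2x#6:2@97 #4x#6:5@97 #3x#6:1@95; bids=[#3:1@95] asks=[#1:8@100 #5:8@102]
After op 7 [order #7] market_buy(qty=4): fills=#7x#1:4@100; bids=[#3:1@95] asks=[#1:4@100 #5:8@102]

Answer: 4@100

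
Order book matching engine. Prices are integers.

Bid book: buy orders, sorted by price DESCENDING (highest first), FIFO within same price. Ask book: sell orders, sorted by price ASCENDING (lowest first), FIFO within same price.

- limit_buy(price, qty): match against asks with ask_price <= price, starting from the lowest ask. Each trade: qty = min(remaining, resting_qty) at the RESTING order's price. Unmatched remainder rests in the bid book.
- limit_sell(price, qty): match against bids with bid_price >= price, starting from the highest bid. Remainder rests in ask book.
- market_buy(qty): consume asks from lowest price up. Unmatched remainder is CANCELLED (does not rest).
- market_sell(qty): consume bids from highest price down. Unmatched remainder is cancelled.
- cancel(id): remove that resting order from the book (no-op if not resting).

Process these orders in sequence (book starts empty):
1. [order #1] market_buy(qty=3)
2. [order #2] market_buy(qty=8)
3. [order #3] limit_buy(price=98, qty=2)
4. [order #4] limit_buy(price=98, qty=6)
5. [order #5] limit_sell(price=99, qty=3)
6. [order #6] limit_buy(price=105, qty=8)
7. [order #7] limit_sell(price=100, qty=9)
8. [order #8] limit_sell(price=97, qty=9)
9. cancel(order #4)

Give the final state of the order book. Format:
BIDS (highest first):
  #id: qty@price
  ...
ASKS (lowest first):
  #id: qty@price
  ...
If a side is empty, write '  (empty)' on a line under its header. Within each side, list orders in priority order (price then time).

After op 1 [order #1] market_buy(qty=3): fills=none; bids=[-] asks=[-]
After op 2 [order #2] market_buy(qty=8): fills=none; bids=[-] asks=[-]
After op 3 [order #3] limit_buy(price=98, qty=2): fills=none; bids=[#3:2@98] asks=[-]
After op 4 [order #4] limit_buy(price=98, qty=6): fills=none; bids=[#3:2@98 #4:6@98] asks=[-]
After op 5 [order #5] limit_sell(price=99, qty=3): fills=none; bids=[#3:2@98 #4:6@98] asks=[#5:3@99]
After op 6 [order #6] limit_buy(price=105, qty=8): fills=#6x#5:3@99; bids=[#6:5@105 #3:2@98 #4:6@98] asks=[-]
After op 7 [order #7] limit_sell(price=100, qty=9): fills=#6x#7:5@105; bids=[#3:2@98 #4:6@98] asks=[#7:4@100]
After op 8 [order #8] limit_sell(price=97, qty=9): fills=#3x#8:2@98 #4x#8:6@98; bids=[-] asks=[#8:1@97 #7:4@100]
After op 9 cancel(order #4): fills=none; bids=[-] asks=[#8:1@97 #7:4@100]

Answer: BIDS (highest first):
  (empty)
ASKS (lowest first):
  #8: 1@97
  #7: 4@100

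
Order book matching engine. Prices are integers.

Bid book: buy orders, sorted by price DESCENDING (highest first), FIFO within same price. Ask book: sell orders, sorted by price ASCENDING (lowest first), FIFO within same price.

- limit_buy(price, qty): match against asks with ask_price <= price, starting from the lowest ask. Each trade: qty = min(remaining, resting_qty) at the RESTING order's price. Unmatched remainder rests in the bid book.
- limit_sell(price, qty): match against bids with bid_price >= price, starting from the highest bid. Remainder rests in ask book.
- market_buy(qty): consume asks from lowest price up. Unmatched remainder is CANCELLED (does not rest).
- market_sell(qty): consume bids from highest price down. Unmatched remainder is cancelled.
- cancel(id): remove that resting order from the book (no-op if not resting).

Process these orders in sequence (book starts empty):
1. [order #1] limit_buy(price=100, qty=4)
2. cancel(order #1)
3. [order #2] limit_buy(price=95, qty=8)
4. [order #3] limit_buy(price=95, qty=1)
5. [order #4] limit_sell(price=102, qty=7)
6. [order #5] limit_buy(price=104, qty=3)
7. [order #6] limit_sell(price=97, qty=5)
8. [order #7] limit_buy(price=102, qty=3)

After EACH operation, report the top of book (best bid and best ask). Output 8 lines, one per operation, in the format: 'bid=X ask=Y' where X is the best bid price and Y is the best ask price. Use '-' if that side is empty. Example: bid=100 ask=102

After op 1 [order #1] limit_buy(price=100, qty=4): fills=none; bids=[#1:4@100] asks=[-]
After op 2 cancel(order #1): fills=none; bids=[-] asks=[-]
After op 3 [order #2] limit_buy(price=95, qty=8): fills=none; bids=[#2:8@95] asks=[-]
After op 4 [order #3] limit_buy(price=95, qty=1): fills=none; bids=[#2:8@95 #3:1@95] asks=[-]
After op 5 [order #4] limit_sell(price=102, qty=7): fills=none; bids=[#2:8@95 #3:1@95] asks=[#4:7@102]
After op 6 [order #5] limit_buy(price=104, qty=3): fills=#5x#4:3@102; bids=[#2:8@95 #3:1@95] asks=[#4:4@102]
After op 7 [order #6] limit_sell(price=97, qty=5): fills=none; bids=[#2:8@95 #3:1@95] asks=[#6:5@97 #4:4@102]
After op 8 [order #7] limit_buy(price=102, qty=3): fills=#7x#6:3@97; bids=[#2:8@95 #3:1@95] asks=[#6:2@97 #4:4@102]

Answer: bid=100 ask=-
bid=- ask=-
bid=95 ask=-
bid=95 ask=-
bid=95 ask=102
bid=95 ask=102
bid=95 ask=97
bid=95 ask=97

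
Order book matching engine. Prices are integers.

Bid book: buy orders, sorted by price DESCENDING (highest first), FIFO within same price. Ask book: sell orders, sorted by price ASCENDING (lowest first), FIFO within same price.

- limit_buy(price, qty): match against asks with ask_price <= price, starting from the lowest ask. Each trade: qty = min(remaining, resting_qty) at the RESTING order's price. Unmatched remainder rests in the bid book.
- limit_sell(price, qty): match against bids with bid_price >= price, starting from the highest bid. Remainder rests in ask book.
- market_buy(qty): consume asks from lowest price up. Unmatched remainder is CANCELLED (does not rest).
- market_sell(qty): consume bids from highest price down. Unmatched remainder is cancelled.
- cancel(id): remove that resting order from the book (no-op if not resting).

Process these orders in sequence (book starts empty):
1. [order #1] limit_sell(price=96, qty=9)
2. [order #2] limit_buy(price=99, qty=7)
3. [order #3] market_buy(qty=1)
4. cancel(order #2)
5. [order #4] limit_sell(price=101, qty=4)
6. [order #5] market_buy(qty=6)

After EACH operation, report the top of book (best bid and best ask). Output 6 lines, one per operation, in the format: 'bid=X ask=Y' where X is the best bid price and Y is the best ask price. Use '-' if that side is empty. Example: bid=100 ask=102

After op 1 [order #1] limit_sell(price=96, qty=9): fills=none; bids=[-] asks=[#1:9@96]
After op 2 [order #2] limit_buy(price=99, qty=7): fills=#2x#1:7@96; bids=[-] asks=[#1:2@96]
After op 3 [order #3] market_buy(qty=1): fills=#3x#1:1@96; bids=[-] asks=[#1:1@96]
After op 4 cancel(order #2): fills=none; bids=[-] asks=[#1:1@96]
After op 5 [order #4] limit_sell(price=101, qty=4): fills=none; bids=[-] asks=[#1:1@96 #4:4@101]
After op 6 [order #5] market_buy(qty=6): fills=#5x#1:1@96 #5x#4:4@101; bids=[-] asks=[-]

Answer: bid=- ask=96
bid=- ask=96
bid=- ask=96
bid=- ask=96
bid=- ask=96
bid=- ask=-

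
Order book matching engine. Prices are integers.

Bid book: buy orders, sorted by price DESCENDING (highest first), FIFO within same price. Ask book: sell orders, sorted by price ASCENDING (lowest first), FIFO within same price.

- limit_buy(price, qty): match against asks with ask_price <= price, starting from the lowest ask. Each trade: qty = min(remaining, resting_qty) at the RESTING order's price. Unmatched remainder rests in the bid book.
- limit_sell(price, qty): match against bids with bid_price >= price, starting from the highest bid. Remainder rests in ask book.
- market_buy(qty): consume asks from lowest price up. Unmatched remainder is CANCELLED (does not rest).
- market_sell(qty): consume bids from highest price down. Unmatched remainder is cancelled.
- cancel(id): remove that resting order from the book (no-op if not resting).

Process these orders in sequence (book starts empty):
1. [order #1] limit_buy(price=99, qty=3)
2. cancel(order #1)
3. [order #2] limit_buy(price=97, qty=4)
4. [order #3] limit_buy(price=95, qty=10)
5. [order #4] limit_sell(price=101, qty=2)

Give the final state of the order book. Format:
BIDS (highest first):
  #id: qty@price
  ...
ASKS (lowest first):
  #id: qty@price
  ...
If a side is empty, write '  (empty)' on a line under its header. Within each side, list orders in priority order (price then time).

Answer: BIDS (highest first):
  #2: 4@97
  #3: 10@95
ASKS (lowest first):
  #4: 2@101

Derivation:
After op 1 [order #1] limit_buy(price=99, qty=3): fills=none; bids=[#1:3@99] asks=[-]
After op 2 cancel(order #1): fills=none; bids=[-] asks=[-]
After op 3 [order #2] limit_buy(price=97, qty=4): fills=none; bids=[#2:4@97] asks=[-]
After op 4 [order #3] limit_buy(price=95, qty=10): fills=none; bids=[#2:4@97 #3:10@95] asks=[-]
After op 5 [order #4] limit_sell(price=101, qty=2): fills=none; bids=[#2:4@97 #3:10@95] asks=[#4:2@101]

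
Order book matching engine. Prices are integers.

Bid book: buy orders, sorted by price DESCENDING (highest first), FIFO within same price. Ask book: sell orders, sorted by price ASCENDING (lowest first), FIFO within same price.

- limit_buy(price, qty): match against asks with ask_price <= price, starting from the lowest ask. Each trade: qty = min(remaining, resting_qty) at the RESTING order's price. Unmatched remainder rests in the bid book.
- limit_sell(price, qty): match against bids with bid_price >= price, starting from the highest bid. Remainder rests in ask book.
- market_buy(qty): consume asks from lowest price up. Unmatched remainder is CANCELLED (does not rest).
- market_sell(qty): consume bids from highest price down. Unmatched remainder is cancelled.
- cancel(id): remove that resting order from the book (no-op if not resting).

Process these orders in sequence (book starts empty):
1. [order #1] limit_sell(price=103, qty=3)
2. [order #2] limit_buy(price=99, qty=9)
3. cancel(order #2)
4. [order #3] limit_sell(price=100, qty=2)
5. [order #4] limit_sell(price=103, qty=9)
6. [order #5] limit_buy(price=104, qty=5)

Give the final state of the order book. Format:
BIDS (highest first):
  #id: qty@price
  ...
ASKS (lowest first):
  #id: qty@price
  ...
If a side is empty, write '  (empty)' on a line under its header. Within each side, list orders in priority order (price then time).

Answer: BIDS (highest first):
  (empty)
ASKS (lowest first):
  #4: 9@103

Derivation:
After op 1 [order #1] limit_sell(price=103, qty=3): fills=none; bids=[-] asks=[#1:3@103]
After op 2 [order #2] limit_buy(price=99, qty=9): fills=none; bids=[#2:9@99] asks=[#1:3@103]
After op 3 cancel(order #2): fills=none; bids=[-] asks=[#1:3@103]
After op 4 [order #3] limit_sell(price=100, qty=2): fills=none; bids=[-] asks=[#3:2@100 #1:3@103]
After op 5 [order #4] limit_sell(price=103, qty=9): fills=none; bids=[-] asks=[#3:2@100 #1:3@103 #4:9@103]
After op 6 [order #5] limit_buy(price=104, qty=5): fills=#5x#3:2@100 #5x#1:3@103; bids=[-] asks=[#4:9@103]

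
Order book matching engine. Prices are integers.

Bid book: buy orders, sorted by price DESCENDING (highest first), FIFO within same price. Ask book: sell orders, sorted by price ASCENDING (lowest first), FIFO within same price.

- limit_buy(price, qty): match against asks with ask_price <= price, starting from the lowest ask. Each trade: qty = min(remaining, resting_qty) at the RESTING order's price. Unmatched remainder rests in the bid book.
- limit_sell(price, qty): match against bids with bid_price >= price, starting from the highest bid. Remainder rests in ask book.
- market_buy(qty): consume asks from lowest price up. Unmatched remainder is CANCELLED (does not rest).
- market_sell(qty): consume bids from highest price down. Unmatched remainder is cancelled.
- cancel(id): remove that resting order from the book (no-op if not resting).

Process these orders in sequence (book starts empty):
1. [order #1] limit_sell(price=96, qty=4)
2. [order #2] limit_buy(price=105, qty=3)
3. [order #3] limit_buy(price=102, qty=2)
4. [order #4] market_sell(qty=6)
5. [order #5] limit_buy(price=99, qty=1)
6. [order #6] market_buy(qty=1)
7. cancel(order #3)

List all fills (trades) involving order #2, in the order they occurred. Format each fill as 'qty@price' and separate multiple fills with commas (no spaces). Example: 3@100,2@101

After op 1 [order #1] limit_sell(price=96, qty=4): fills=none; bids=[-] asks=[#1:4@96]
After op 2 [order #2] limit_buy(price=105, qty=3): fills=#2x#1:3@96; bids=[-] asks=[#1:1@96]
After op 3 [order #3] limit_buy(price=102, qty=2): fills=#3x#1:1@96; bids=[#3:1@102] asks=[-]
After op 4 [order #4] market_sell(qty=6): fills=#3x#4:1@102; bids=[-] asks=[-]
After op 5 [order #5] limit_buy(price=99, qty=1): fills=none; bids=[#5:1@99] asks=[-]
After op 6 [order #6] market_buy(qty=1): fills=none; bids=[#5:1@99] asks=[-]
After op 7 cancel(order #3): fills=none; bids=[#5:1@99] asks=[-]

Answer: 3@96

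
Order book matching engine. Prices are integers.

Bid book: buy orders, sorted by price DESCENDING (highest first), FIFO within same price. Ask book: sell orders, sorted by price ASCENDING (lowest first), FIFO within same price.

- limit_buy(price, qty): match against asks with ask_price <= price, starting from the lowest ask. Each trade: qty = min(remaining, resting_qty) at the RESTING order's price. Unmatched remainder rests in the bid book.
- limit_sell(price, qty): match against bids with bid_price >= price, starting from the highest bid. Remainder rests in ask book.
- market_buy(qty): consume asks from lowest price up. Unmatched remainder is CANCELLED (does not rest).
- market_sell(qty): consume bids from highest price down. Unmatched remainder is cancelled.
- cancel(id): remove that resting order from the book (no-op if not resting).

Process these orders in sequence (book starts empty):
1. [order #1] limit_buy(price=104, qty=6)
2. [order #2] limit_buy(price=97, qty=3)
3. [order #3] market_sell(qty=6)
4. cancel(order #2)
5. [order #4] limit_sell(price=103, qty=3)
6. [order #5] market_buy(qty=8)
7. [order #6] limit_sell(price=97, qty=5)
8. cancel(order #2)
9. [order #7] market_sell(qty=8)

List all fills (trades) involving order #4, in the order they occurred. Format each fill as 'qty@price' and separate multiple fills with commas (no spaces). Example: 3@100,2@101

After op 1 [order #1] limit_buy(price=104, qty=6): fills=none; bids=[#1:6@104] asks=[-]
After op 2 [order #2] limit_buy(price=97, qty=3): fills=none; bids=[#1:6@104 #2:3@97] asks=[-]
After op 3 [order #3] market_sell(qty=6): fills=#1x#3:6@104; bids=[#2:3@97] asks=[-]
After op 4 cancel(order #2): fills=none; bids=[-] asks=[-]
After op 5 [order #4] limit_sell(price=103, qty=3): fills=none; bids=[-] asks=[#4:3@103]
After op 6 [order #5] market_buy(qty=8): fills=#5x#4:3@103; bids=[-] asks=[-]
After op 7 [order #6] limit_sell(price=97, qty=5): fills=none; bids=[-] asks=[#6:5@97]
After op 8 cancel(order #2): fills=none; bids=[-] asks=[#6:5@97]
After op 9 [order #7] market_sell(qty=8): fills=none; bids=[-] asks=[#6:5@97]

Answer: 3@103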